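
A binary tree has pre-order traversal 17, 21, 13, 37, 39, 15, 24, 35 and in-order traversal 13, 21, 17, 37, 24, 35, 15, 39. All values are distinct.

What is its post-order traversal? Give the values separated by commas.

13, 21, 35, 24, 15, 39, 37, 17

The first element of pre-order is the root; it splits in-order into left and right subtrees.
Root 17: left subtree has 2 nodes {13, 21}, right has 5 {37, 24, 35, 15, 39}.
  Root 21: left subtree has 1 node {13}, right has 0 { }.
  Root 37: left subtree has 0 nodes { }, right has 4 {24, 35, 15, 39}.
    Root 39: left subtree has 3 nodes {24, 35, 15}, right has 0 { }.
      Root 15: left subtree has 2 nodes {24, 35}, right has 0 { }.
        Root 24: left subtree has 0 nodes { }, right has 1 {35}.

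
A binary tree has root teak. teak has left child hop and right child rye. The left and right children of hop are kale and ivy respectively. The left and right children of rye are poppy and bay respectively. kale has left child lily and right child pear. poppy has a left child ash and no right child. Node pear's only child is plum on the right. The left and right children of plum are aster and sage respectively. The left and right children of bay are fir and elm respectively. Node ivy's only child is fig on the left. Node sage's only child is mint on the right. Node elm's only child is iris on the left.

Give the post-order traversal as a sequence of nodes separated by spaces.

lily aster mint sage plum pear kale fig ivy hop ash poppy fir iris elm bay rye teak

Post-order visits the left subtree, then the right subtree, then the node.
At teak: go left to hop.
  At hop: go left to kale.
    At kale: go left to lily.
      lily is a leaf — visit lily.
    At kale: go right to pear.
      At pear: no left child.
      At pear: go right to plum.
        At plum: go left to aster.
          aster is a leaf — visit aster.
        At plum: go right to sage.
          At sage: no left child.
          At sage: go right to mint.
            mint is a leaf — visit mint.
          Visit sage.
        Visit plum.
      Visit pear.
    Visit kale.
  At hop: go right to ivy.
    At ivy: go left to fig.
      fig is a leaf — visit fig.
    At ivy: no right child.
    Visit ivy.
  Visit hop.
At teak: go right to rye.
  At rye: go left to poppy.
    At poppy: go left to ash.
      ash is a leaf — visit ash.
    At poppy: no right child.
    Visit poppy.
  At rye: go right to bay.
    At bay: go left to fir.
      fir is a leaf — visit fir.
    At bay: go right to elm.
      At elm: go left to iris.
        iris is a leaf — visit iris.
      At elm: no right child.
      Visit elm.
    Visit bay.
  Visit rye.
Visit teak.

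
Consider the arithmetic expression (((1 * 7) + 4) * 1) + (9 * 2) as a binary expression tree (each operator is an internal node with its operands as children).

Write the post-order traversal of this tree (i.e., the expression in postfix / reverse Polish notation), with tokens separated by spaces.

Post-order on an expression tree gives postfix notation: for each operator, emit left operand, right operand, then the operator.

1 7 * 4 + 1 * 9 2 * +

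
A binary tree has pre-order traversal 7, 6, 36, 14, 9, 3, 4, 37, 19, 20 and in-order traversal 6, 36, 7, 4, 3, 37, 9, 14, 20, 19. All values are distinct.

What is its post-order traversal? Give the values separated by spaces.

The first element of pre-order is the root; it splits in-order into left and right subtrees.
Root 7: left subtree has 2 nodes {6, 36}, right has 7 {4, 3, 37, 9, 14, 20, 19}.
  Root 6: left subtree has 0 nodes { }, right has 1 {36}.
  Root 14: left subtree has 4 nodes {4, 3, 37, 9}, right has 2 {20, 19}.
    Root 9: left subtree has 3 nodes {4, 3, 37}, right has 0 { }.
      Root 3: left subtree has 1 node {4}, right has 1 {37}.
    Root 19: left subtree has 1 node {20}, right has 0 { }.

36 6 4 37 3 9 20 19 14 7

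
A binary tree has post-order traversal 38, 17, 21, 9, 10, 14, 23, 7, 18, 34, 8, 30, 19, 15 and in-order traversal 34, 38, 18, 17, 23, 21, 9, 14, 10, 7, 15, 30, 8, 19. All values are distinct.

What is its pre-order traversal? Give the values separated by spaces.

15 34 18 38 7 23 17 14 9 21 10 19 30 8

The last element of post-order is the root; it splits in-order into left and right subtrees.
Root 15: left subtree has 10 nodes {34, 38, 18, 17, 23, 21, 9, 14, 10, 7}, right has 3 {30, 8, 19}.
  Root 34: left subtree has 0 nodes { }, right has 9 {38, 18, 17, 23, 21, 9, 14, 10, 7}.
    Root 18: left subtree has 1 node {38}, right has 7 {17, 23, 21, 9, 14, 10, 7}.
      Root 7: left subtree has 6 nodes {17, 23, 21, 9, 14, 10}, right has 0 { }.
        Root 23: left subtree has 1 node {17}, right has 4 {21, 9, 14, 10}.
          Root 14: left subtree has 2 nodes {21, 9}, right has 1 {10}.
            Root 9: left subtree has 1 node {21}, right has 0 { }.
  Root 19: left subtree has 2 nodes {30, 8}, right has 0 { }.
    Root 30: left subtree has 0 nodes { }, right has 1 {8}.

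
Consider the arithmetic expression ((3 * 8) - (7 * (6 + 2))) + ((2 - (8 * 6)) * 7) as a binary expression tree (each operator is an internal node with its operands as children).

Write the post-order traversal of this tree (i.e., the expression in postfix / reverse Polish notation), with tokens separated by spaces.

3 8 * 7 6 2 + * - 2 8 6 * - 7 * +

Post-order on an expression tree gives postfix notation: for each operator, emit left operand, right operand, then the operator.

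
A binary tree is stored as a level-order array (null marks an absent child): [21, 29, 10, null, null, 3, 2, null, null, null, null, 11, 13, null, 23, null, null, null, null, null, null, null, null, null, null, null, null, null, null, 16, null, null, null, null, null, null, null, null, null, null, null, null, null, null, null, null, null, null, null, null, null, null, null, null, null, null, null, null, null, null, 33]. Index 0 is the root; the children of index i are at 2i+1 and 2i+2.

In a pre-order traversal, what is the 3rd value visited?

Pre-order visits the node, then its left subtree, then its right subtree.
Visit 21.
At 21: go left to 29.
  29 is a leaf — visit 29.
At 21: go right to 10.
  Visit 10.
  At 10: go left to 3.
    Visit 3.
    At 3: go left to 11.
      11 is a leaf — visit 11.
    At 3: go right to 13.
      13 is a leaf — visit 13.
  At 10: go right to 2.
    Visit 2.
    At 2: no left child.
    At 2: go right to 23.
      Visit 23.
      At 23: go left to 16.
        Visit 16.
        At 16: no left child.
        At 16: go right to 33.
          33 is a leaf — visit 33.
      At 23: no right child.
Full pre-order sequence: 21, 29, 10, 3, 11, 13, 2, 23, 16, 33.

10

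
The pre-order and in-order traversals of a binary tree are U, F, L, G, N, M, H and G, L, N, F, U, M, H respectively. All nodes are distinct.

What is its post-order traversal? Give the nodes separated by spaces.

G N L F H M U

The first element of pre-order is the root; it splits in-order into left and right subtrees.
Root U: left subtree has 4 nodes {G, L, N, F}, right has 2 {M, H}.
  Root F: left subtree has 3 nodes {G, L, N}, right has 0 { }.
    Root L: left subtree has 1 node {G}, right has 1 {N}.
  Root M: left subtree has 0 nodes { }, right has 1 {H}.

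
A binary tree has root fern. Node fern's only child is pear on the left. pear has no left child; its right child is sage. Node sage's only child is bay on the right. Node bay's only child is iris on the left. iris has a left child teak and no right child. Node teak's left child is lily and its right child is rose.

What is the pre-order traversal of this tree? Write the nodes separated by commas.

Pre-order visits the node, then its left subtree, then its right subtree.
Visit fern.
At fern: go left to pear.
  Visit pear.
  At pear: no left child.
  At pear: go right to sage.
    Visit sage.
    At sage: no left child.
    At sage: go right to bay.
      Visit bay.
      At bay: go left to iris.
        Visit iris.
        At iris: go left to teak.
          Visit teak.
          At teak: go left to lily.
            lily is a leaf — visit lily.
          At teak: go right to rose.
            rose is a leaf — visit rose.
        At iris: no right child.
      At bay: no right child.
At fern: no right child.

fern, pear, sage, bay, iris, teak, lily, rose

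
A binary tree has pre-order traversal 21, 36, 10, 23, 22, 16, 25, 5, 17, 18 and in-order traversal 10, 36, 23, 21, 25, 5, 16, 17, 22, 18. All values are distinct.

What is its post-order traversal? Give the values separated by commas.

10, 23, 36, 5, 25, 17, 16, 18, 22, 21

The first element of pre-order is the root; it splits in-order into left and right subtrees.
Root 21: left subtree has 3 nodes {10, 36, 23}, right has 6 {25, 5, 16, 17, 22, 18}.
  Root 36: left subtree has 1 node {10}, right has 1 {23}.
  Root 22: left subtree has 4 nodes {25, 5, 16, 17}, right has 1 {18}.
    Root 16: left subtree has 2 nodes {25, 5}, right has 1 {17}.
      Root 25: left subtree has 0 nodes { }, right has 1 {5}.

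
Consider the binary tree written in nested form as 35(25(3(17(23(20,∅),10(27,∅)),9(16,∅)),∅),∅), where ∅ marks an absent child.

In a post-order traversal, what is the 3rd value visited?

27

Post-order visits the left subtree, then the right subtree, then the node.
At 35: go left to 25.
  At 25: go left to 3.
    At 3: go left to 17.
      At 17: go left to 23.
        At 23: go left to 20.
          20 is a leaf — visit 20.
        At 23: no right child.
        Visit 23.
      At 17: go right to 10.
        At 10: go left to 27.
          27 is a leaf — visit 27.
        At 10: no right child.
        Visit 10.
      Visit 17.
    At 3: go right to 9.
      At 9: go left to 16.
        16 is a leaf — visit 16.
      At 9: no right child.
      Visit 9.
    Visit 3.
  At 25: no right child.
  Visit 25.
At 35: no right child.
Visit 35.
Full post-order sequence: 20, 23, 27, 10, 17, 16, 9, 3, 25, 35.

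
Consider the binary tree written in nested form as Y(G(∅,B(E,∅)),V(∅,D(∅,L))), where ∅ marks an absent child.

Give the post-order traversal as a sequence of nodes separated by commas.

E, B, G, L, D, V, Y

Post-order visits the left subtree, then the right subtree, then the node.
At Y: go left to G.
  At G: no left child.
  At G: go right to B.
    At B: go left to E.
      E is a leaf — visit E.
    At B: no right child.
    Visit B.
  Visit G.
At Y: go right to V.
  At V: no left child.
  At V: go right to D.
    At D: no left child.
    At D: go right to L.
      L is a leaf — visit L.
    Visit D.
  Visit V.
Visit Y.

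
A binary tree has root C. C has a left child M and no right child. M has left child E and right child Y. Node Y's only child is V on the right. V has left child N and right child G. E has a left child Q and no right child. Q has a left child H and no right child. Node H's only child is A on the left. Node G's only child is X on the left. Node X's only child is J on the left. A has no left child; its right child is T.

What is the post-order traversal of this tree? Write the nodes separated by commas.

Post-order visits the left subtree, then the right subtree, then the node.
At C: go left to M.
  At M: go left to E.
    At E: go left to Q.
      At Q: go left to H.
        At H: go left to A.
          At A: no left child.
          At A: go right to T.
            T is a leaf — visit T.
          Visit A.
        At H: no right child.
        Visit H.
      At Q: no right child.
      Visit Q.
    At E: no right child.
    Visit E.
  At M: go right to Y.
    At Y: no left child.
    At Y: go right to V.
      At V: go left to N.
        N is a leaf — visit N.
      At V: go right to G.
        At G: go left to X.
          At X: go left to J.
            J is a leaf — visit J.
          At X: no right child.
          Visit X.
        At G: no right child.
        Visit G.
      Visit V.
    Visit Y.
  Visit M.
At C: no right child.
Visit C.

T, A, H, Q, E, N, J, X, G, V, Y, M, C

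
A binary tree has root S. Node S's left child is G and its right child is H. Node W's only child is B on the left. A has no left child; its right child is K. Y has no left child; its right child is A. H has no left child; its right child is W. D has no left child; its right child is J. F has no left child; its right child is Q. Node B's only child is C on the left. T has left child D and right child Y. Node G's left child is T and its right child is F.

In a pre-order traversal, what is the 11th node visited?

Pre-order visits the node, then its left subtree, then its right subtree.
Visit S.
At S: go left to G.
  Visit G.
  At G: go left to T.
    Visit T.
    At T: go left to D.
      Visit D.
      At D: no left child.
      At D: go right to J.
        J is a leaf — visit J.
    At T: go right to Y.
      Visit Y.
      At Y: no left child.
      At Y: go right to A.
        Visit A.
        At A: no left child.
        At A: go right to K.
          K is a leaf — visit K.
  At G: go right to F.
    Visit F.
    At F: no left child.
    At F: go right to Q.
      Q is a leaf — visit Q.
At S: go right to H.
  Visit H.
  At H: no left child.
  At H: go right to W.
    Visit W.
    At W: go left to B.
      Visit B.
      At B: go left to C.
        C is a leaf — visit C.
      At B: no right child.
    At W: no right child.
Full pre-order sequence: S, G, T, D, J, Y, A, K, F, Q, H, W, B, C.

H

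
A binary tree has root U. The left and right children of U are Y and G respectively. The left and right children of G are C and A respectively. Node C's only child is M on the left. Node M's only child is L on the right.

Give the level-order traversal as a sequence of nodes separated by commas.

Level-order visits nodes level by level from the root, left to right within each level.
Level 0: U
Level 1: Y, G
Level 2: C, A
Level 3: M
Level 4: L

U, Y, G, C, A, M, L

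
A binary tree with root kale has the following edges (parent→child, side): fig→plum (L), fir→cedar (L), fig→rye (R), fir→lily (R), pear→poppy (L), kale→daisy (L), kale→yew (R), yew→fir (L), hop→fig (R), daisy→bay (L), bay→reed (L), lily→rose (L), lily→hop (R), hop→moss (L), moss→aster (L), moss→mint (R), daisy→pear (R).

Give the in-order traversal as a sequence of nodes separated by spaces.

In-order visits the left subtree, then the node, then the right subtree.
At kale: go left to daisy.
  At daisy: go left to bay.
    At bay: go left to reed.
      reed is a leaf — visit reed.
    Visit bay.
    At bay: no right child.
  Visit daisy.
  At daisy: go right to pear.
    At pear: go left to poppy.
      poppy is a leaf — visit poppy.
    Visit pear.
    At pear: no right child.
Visit kale.
At kale: go right to yew.
  At yew: go left to fir.
    At fir: go left to cedar.
      cedar is a leaf — visit cedar.
    Visit fir.
    At fir: go right to lily.
      At lily: go left to rose.
        rose is a leaf — visit rose.
      Visit lily.
      At lily: go right to hop.
        At hop: go left to moss.
          At moss: go left to aster.
            aster is a leaf — visit aster.
          Visit moss.
          At moss: go right to mint.
            mint is a leaf — visit mint.
        Visit hop.
        At hop: go right to fig.
          At fig: go left to plum.
            plum is a leaf — visit plum.
          Visit fig.
          At fig: go right to rye.
            rye is a leaf — visit rye.
  Visit yew.
  At yew: no right child.

reed bay daisy poppy pear kale cedar fir rose lily aster moss mint hop plum fig rye yew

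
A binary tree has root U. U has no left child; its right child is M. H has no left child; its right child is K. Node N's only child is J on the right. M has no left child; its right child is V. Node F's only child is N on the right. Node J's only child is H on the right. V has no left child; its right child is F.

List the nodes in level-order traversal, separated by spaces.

Level-order visits nodes level by level from the root, left to right within each level.
Level 0: U
Level 1: M
Level 2: V
Level 3: F
Level 4: N
Level 5: J
Level 6: H
Level 7: K

U M V F N J H K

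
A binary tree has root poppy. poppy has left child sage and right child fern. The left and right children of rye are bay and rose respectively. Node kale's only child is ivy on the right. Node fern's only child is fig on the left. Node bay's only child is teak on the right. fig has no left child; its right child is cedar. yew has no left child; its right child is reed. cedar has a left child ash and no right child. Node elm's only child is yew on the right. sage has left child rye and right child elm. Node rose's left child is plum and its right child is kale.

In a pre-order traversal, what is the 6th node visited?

Pre-order visits the node, then its left subtree, then its right subtree.
Visit poppy.
At poppy: go left to sage.
  Visit sage.
  At sage: go left to rye.
    Visit rye.
    At rye: go left to bay.
      Visit bay.
      At bay: no left child.
      At bay: go right to teak.
        teak is a leaf — visit teak.
    At rye: go right to rose.
      Visit rose.
      At rose: go left to plum.
        plum is a leaf — visit plum.
      At rose: go right to kale.
        Visit kale.
        At kale: no left child.
        At kale: go right to ivy.
          ivy is a leaf — visit ivy.
  At sage: go right to elm.
    Visit elm.
    At elm: no left child.
    At elm: go right to yew.
      Visit yew.
      At yew: no left child.
      At yew: go right to reed.
        reed is a leaf — visit reed.
At poppy: go right to fern.
  Visit fern.
  At fern: go left to fig.
    Visit fig.
    At fig: no left child.
    At fig: go right to cedar.
      Visit cedar.
      At cedar: go left to ash.
        ash is a leaf — visit ash.
      At cedar: no right child.
  At fern: no right child.
Full pre-order sequence: poppy, sage, rye, bay, teak, rose, plum, kale, ivy, elm, yew, reed, fern, fig, cedar, ash.

rose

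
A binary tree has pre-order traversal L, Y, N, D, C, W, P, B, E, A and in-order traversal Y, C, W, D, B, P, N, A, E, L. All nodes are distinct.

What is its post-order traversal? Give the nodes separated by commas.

W, C, B, P, D, A, E, N, Y, L

The first element of pre-order is the root; it splits in-order into left and right subtrees.
Root L: left subtree has 9 nodes {Y, C, W, D, B, P, N, A, E}, right has 0 { }.
  Root Y: left subtree has 0 nodes { }, right has 8 {C, W, D, B, P, N, A, E}.
    Root N: left subtree has 5 nodes {C, W, D, B, P}, right has 2 {A, E}.
      Root D: left subtree has 2 nodes {C, W}, right has 2 {B, P}.
        Root C: left subtree has 0 nodes { }, right has 1 {W}.
        Root P: left subtree has 1 node {B}, right has 0 { }.
      Root E: left subtree has 1 node {A}, right has 0 { }.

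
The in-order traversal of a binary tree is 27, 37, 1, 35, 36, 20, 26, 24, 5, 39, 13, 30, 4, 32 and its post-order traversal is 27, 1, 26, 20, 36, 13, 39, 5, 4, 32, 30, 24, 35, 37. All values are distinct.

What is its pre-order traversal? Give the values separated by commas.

37, 27, 35, 1, 24, 36, 20, 26, 30, 5, 39, 13, 32, 4

The last element of post-order is the root; it splits in-order into left and right subtrees.
Root 37: left subtree has 1 node {27}, right has 12 {1, 35, 36, 20, 26, 24, 5, 39, 13, 30, 4, 32}.
  Root 35: left subtree has 1 node {1}, right has 10 {36, 20, 26, 24, 5, 39, 13, 30, 4, 32}.
    Root 24: left subtree has 3 nodes {36, 20, 26}, right has 6 {5, 39, 13, 30, 4, 32}.
      Root 36: left subtree has 0 nodes { }, right has 2 {20, 26}.
        Root 20: left subtree has 0 nodes { }, right has 1 {26}.
      Root 30: left subtree has 3 nodes {5, 39, 13}, right has 2 {4, 32}.
        Root 5: left subtree has 0 nodes { }, right has 2 {39, 13}.
          Root 39: left subtree has 0 nodes { }, right has 1 {13}.
        Root 32: left subtree has 1 node {4}, right has 0 { }.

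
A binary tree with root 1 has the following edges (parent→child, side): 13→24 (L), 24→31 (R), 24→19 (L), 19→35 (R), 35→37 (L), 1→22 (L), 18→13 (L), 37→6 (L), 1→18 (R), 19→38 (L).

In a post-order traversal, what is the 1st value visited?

Post-order visits the left subtree, then the right subtree, then the node.
At 1: go left to 22.
  22 is a leaf — visit 22.
At 1: go right to 18.
  At 18: go left to 13.
    At 13: go left to 24.
      At 24: go left to 19.
        At 19: go left to 38.
          38 is a leaf — visit 38.
        At 19: go right to 35.
          At 35: go left to 37.
            At 37: go left to 6.
              6 is a leaf — visit 6.
            At 37: no right child.
            Visit 37.
          At 35: no right child.
          Visit 35.
        Visit 19.
      At 24: go right to 31.
        31 is a leaf — visit 31.
      Visit 24.
    At 13: no right child.
    Visit 13.
  At 18: no right child.
  Visit 18.
Visit 1.
Full post-order sequence: 22, 38, 6, 37, 35, 19, 31, 24, 13, 18, 1.

22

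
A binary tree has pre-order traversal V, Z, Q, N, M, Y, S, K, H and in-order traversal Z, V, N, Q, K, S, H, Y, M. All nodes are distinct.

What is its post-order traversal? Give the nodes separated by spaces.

Z N K H S Y M Q V

The first element of pre-order is the root; it splits in-order into left and right subtrees.
Root V: left subtree has 1 node {Z}, right has 7 {N, Q, K, S, H, Y, M}.
  Root Q: left subtree has 1 node {N}, right has 5 {K, S, H, Y, M}.
    Root M: left subtree has 4 nodes {K, S, H, Y}, right has 0 { }.
      Root Y: left subtree has 3 nodes {K, S, H}, right has 0 { }.
        Root S: left subtree has 1 node {K}, right has 1 {H}.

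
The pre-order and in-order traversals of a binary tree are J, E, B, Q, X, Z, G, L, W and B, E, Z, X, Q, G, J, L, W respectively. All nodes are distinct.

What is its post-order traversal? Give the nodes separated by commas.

The first element of pre-order is the root; it splits in-order into left and right subtrees.
Root J: left subtree has 6 nodes {B, E, Z, X, Q, G}, right has 2 {L, W}.
  Root E: left subtree has 1 node {B}, right has 4 {Z, X, Q, G}.
    Root Q: left subtree has 2 nodes {Z, X}, right has 1 {G}.
      Root X: left subtree has 1 node {Z}, right has 0 { }.
  Root L: left subtree has 0 nodes { }, right has 1 {W}.

B, Z, X, G, Q, E, W, L, J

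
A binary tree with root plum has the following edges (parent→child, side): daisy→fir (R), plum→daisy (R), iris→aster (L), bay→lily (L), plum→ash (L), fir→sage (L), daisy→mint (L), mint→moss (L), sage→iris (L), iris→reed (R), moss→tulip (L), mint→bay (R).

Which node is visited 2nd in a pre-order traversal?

ash

Pre-order visits the node, then its left subtree, then its right subtree.
Visit plum.
At plum: go left to ash.
  ash is a leaf — visit ash.
At plum: go right to daisy.
  Visit daisy.
  At daisy: go left to mint.
    Visit mint.
    At mint: go left to moss.
      Visit moss.
      At moss: go left to tulip.
        tulip is a leaf — visit tulip.
      At moss: no right child.
    At mint: go right to bay.
      Visit bay.
      At bay: go left to lily.
        lily is a leaf — visit lily.
      At bay: no right child.
  At daisy: go right to fir.
    Visit fir.
    At fir: go left to sage.
      Visit sage.
      At sage: go left to iris.
        Visit iris.
        At iris: go left to aster.
          aster is a leaf — visit aster.
        At iris: go right to reed.
          reed is a leaf — visit reed.
      At sage: no right child.
    At fir: no right child.
Full pre-order sequence: plum, ash, daisy, mint, moss, tulip, bay, lily, fir, sage, iris, aster, reed.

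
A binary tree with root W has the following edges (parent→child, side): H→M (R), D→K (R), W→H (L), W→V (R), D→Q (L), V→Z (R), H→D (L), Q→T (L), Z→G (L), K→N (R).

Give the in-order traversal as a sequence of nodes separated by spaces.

In-order visits the left subtree, then the node, then the right subtree.
At W: go left to H.
  At H: go left to D.
    At D: go left to Q.
      At Q: go left to T.
        T is a leaf — visit T.
      Visit Q.
      At Q: no right child.
    Visit D.
    At D: go right to K.
      At K: no left child.
      Visit K.
      At K: go right to N.
        N is a leaf — visit N.
  Visit H.
  At H: go right to M.
    M is a leaf — visit M.
Visit W.
At W: go right to V.
  At V: no left child.
  Visit V.
  At V: go right to Z.
    At Z: go left to G.
      G is a leaf — visit G.
    Visit Z.
    At Z: no right child.

T Q D K N H M W V G Z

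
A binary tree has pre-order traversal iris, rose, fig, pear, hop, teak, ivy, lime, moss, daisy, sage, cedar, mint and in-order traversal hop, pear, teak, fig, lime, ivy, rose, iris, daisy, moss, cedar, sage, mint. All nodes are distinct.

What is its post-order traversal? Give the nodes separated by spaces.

hop teak pear lime ivy fig rose daisy cedar mint sage moss iris

The first element of pre-order is the root; it splits in-order into left and right subtrees.
Root iris: left subtree has 7 nodes {hop, pear, teak, fig, lime, ivy, rose}, right has 5 {daisy, moss, cedar, sage, mint}.
  Root rose: left subtree has 6 nodes {hop, pear, teak, fig, lime, ivy}, right has 0 { }.
    Root fig: left subtree has 3 nodes {hop, pear, teak}, right has 2 {lime, ivy}.
      Root pear: left subtree has 1 node {hop}, right has 1 {teak}.
      Root ivy: left subtree has 1 node {lime}, right has 0 { }.
  Root moss: left subtree has 1 node {daisy}, right has 3 {cedar, sage, mint}.
    Root sage: left subtree has 1 node {cedar}, right has 1 {mint}.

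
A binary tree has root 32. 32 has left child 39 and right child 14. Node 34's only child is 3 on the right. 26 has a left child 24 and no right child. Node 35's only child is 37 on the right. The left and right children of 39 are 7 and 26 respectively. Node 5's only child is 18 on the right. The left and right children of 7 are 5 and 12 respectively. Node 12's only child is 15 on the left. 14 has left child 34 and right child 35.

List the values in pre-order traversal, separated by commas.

32, 39, 7, 5, 18, 12, 15, 26, 24, 14, 34, 3, 35, 37

Pre-order visits the node, then its left subtree, then its right subtree.
Visit 32.
At 32: go left to 39.
  Visit 39.
  At 39: go left to 7.
    Visit 7.
    At 7: go left to 5.
      Visit 5.
      At 5: no left child.
      At 5: go right to 18.
        18 is a leaf — visit 18.
    At 7: go right to 12.
      Visit 12.
      At 12: go left to 15.
        15 is a leaf — visit 15.
      At 12: no right child.
  At 39: go right to 26.
    Visit 26.
    At 26: go left to 24.
      24 is a leaf — visit 24.
    At 26: no right child.
At 32: go right to 14.
  Visit 14.
  At 14: go left to 34.
    Visit 34.
    At 34: no left child.
    At 34: go right to 3.
      3 is a leaf — visit 3.
  At 14: go right to 35.
    Visit 35.
    At 35: no left child.
    At 35: go right to 37.
      37 is a leaf — visit 37.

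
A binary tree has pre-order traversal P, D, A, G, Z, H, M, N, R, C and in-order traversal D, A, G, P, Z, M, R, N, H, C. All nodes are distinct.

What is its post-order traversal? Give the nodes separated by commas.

The first element of pre-order is the root; it splits in-order into left and right subtrees.
Root P: left subtree has 3 nodes {D, A, G}, right has 6 {Z, M, R, N, H, C}.
  Root D: left subtree has 0 nodes { }, right has 2 {A, G}.
    Root A: left subtree has 0 nodes { }, right has 1 {G}.
  Root Z: left subtree has 0 nodes { }, right has 5 {M, R, N, H, C}.
    Root H: left subtree has 3 nodes {M, R, N}, right has 1 {C}.
      Root M: left subtree has 0 nodes { }, right has 2 {R, N}.
        Root N: left subtree has 1 node {R}, right has 0 { }.

G, A, D, R, N, M, C, H, Z, P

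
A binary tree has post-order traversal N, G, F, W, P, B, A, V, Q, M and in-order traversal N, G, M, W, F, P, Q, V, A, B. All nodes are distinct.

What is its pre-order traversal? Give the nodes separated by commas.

M, G, N, Q, P, W, F, V, A, B

The last element of post-order is the root; it splits in-order into left and right subtrees.
Root M: left subtree has 2 nodes {N, G}, right has 7 {W, F, P, Q, V, A, B}.
  Root G: left subtree has 1 node {N}, right has 0 { }.
  Root Q: left subtree has 3 nodes {W, F, P}, right has 3 {V, A, B}.
    Root P: left subtree has 2 nodes {W, F}, right has 0 { }.
      Root W: left subtree has 0 nodes { }, right has 1 {F}.
    Root V: left subtree has 0 nodes { }, right has 2 {A, B}.
      Root A: left subtree has 0 nodes { }, right has 1 {B}.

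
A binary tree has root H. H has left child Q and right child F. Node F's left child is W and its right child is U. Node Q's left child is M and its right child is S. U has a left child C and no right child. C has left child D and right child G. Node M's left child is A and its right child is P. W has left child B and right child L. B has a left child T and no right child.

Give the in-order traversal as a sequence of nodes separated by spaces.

A M P Q S H T B W L F D C G U

In-order visits the left subtree, then the node, then the right subtree.
At H: go left to Q.
  At Q: go left to M.
    At M: go left to A.
      A is a leaf — visit A.
    Visit M.
    At M: go right to P.
      P is a leaf — visit P.
  Visit Q.
  At Q: go right to S.
    S is a leaf — visit S.
Visit H.
At H: go right to F.
  At F: go left to W.
    At W: go left to B.
      At B: go left to T.
        T is a leaf — visit T.
      Visit B.
      At B: no right child.
    Visit W.
    At W: go right to L.
      L is a leaf — visit L.
  Visit F.
  At F: go right to U.
    At U: go left to C.
      At C: go left to D.
        D is a leaf — visit D.
      Visit C.
      At C: go right to G.
        G is a leaf — visit G.
    Visit U.
    At U: no right child.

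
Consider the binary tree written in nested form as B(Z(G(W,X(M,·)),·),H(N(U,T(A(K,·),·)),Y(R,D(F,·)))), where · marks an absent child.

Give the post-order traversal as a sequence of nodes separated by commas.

Post-order visits the left subtree, then the right subtree, then the node.
At B: go left to Z.
  At Z: go left to G.
    At G: go left to W.
      W is a leaf — visit W.
    At G: go right to X.
      At X: go left to M.
        M is a leaf — visit M.
      At X: no right child.
      Visit X.
    Visit G.
  At Z: no right child.
  Visit Z.
At B: go right to H.
  At H: go left to N.
    At N: go left to U.
      U is a leaf — visit U.
    At N: go right to T.
      At T: go left to A.
        At A: go left to K.
          K is a leaf — visit K.
        At A: no right child.
        Visit A.
      At T: no right child.
      Visit T.
    Visit N.
  At H: go right to Y.
    At Y: go left to R.
      R is a leaf — visit R.
    At Y: go right to D.
      At D: go left to F.
        F is a leaf — visit F.
      At D: no right child.
      Visit D.
    Visit Y.
  Visit H.
Visit B.

W, M, X, G, Z, U, K, A, T, N, R, F, D, Y, H, B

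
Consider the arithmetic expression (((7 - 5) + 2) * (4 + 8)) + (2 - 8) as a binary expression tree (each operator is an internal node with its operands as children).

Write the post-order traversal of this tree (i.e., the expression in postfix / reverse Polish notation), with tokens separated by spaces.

7 5 - 2 + 4 8 + * 2 8 - +

Post-order on an expression tree gives postfix notation: for each operator, emit left operand, right operand, then the operator.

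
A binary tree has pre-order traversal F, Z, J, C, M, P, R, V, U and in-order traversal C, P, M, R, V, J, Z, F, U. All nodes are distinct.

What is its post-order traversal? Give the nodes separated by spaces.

P V R M C J Z U F

The first element of pre-order is the root; it splits in-order into left and right subtrees.
Root F: left subtree has 7 nodes {C, P, M, R, V, J, Z}, right has 1 {U}.
  Root Z: left subtree has 6 nodes {C, P, M, R, V, J}, right has 0 { }.
    Root J: left subtree has 5 nodes {C, P, M, R, V}, right has 0 { }.
      Root C: left subtree has 0 nodes { }, right has 4 {P, M, R, V}.
        Root M: left subtree has 1 node {P}, right has 2 {R, V}.
          Root R: left subtree has 0 nodes { }, right has 1 {V}.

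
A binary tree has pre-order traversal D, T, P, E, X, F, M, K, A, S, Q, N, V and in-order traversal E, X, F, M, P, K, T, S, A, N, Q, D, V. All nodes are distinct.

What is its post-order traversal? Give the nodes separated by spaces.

M F X E K P S N Q A T V D

The first element of pre-order is the root; it splits in-order into left and right subtrees.
Root D: left subtree has 11 nodes {E, X, F, M, P, K, T, S, A, N, Q}, right has 1 {V}.
  Root T: left subtree has 6 nodes {E, X, F, M, P, K}, right has 4 {S, A, N, Q}.
    Root P: left subtree has 4 nodes {E, X, F, M}, right has 1 {K}.
      Root E: left subtree has 0 nodes { }, right has 3 {X, F, M}.
        Root X: left subtree has 0 nodes { }, right has 2 {F, M}.
          Root F: left subtree has 0 nodes { }, right has 1 {M}.
    Root A: left subtree has 1 node {S}, right has 2 {N, Q}.
      Root Q: left subtree has 1 node {N}, right has 0 { }.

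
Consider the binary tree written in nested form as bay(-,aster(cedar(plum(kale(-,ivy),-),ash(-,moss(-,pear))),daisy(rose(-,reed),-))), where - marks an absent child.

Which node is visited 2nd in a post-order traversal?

Post-order visits the left subtree, then the right subtree, then the node.
At bay: no left child.
At bay: go right to aster.
  At aster: go left to cedar.
    At cedar: go left to plum.
      At plum: go left to kale.
        At kale: no left child.
        At kale: go right to ivy.
          ivy is a leaf — visit ivy.
        Visit kale.
      At plum: no right child.
      Visit plum.
    At cedar: go right to ash.
      At ash: no left child.
      At ash: go right to moss.
        At moss: no left child.
        At moss: go right to pear.
          pear is a leaf — visit pear.
        Visit moss.
      Visit ash.
    Visit cedar.
  At aster: go right to daisy.
    At daisy: go left to rose.
      At rose: no left child.
      At rose: go right to reed.
        reed is a leaf — visit reed.
      Visit rose.
    At daisy: no right child.
    Visit daisy.
  Visit aster.
Visit bay.
Full post-order sequence: ivy, kale, plum, pear, moss, ash, cedar, reed, rose, daisy, aster, bay.

kale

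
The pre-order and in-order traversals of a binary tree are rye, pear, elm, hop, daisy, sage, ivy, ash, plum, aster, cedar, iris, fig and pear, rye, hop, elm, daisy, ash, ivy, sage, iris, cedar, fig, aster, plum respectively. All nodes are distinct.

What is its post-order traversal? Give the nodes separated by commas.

pear, hop, ash, ivy, iris, fig, cedar, aster, plum, sage, daisy, elm, rye

The first element of pre-order is the root; it splits in-order into left and right subtrees.
Root rye: left subtree has 1 node {pear}, right has 11 {hop, elm, daisy, ash, ivy, sage, iris, cedar, fig, aster, plum}.
  Root elm: left subtree has 1 node {hop}, right has 9 {daisy, ash, ivy, sage, iris, cedar, fig, aster, plum}.
    Root daisy: left subtree has 0 nodes { }, right has 8 {ash, ivy, sage, iris, cedar, fig, aster, plum}.
      Root sage: left subtree has 2 nodes {ash, ivy}, right has 5 {iris, cedar, fig, aster, plum}.
        Root ivy: left subtree has 1 node {ash}, right has 0 { }.
        Root plum: left subtree has 4 nodes {iris, cedar, fig, aster}, right has 0 { }.
          Root aster: left subtree has 3 nodes {iris, cedar, fig}, right has 0 { }.
            Root cedar: left subtree has 1 node {iris}, right has 1 {fig}.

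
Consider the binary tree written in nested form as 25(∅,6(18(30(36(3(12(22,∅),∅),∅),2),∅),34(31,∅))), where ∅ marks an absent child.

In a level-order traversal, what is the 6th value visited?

31

Level-order visits nodes level by level from the root, left to right within each level.
Level 0: 25
Level 1: 6
Level 2: 18, 34
Level 3: 30, 31
Level 4: 36, 2
Level 5: 3
Level 6: 12
Level 7: 22
Full level-order sequence: 25, 6, 18, 34, 30, 31, 36, 2, 3, 12, 22.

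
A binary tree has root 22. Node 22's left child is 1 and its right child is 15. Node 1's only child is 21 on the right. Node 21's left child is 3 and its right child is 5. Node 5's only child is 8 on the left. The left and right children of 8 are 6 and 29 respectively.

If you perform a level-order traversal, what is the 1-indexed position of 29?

Level-order visits nodes level by level from the root, left to right within each level.
Level 0: 22
Level 1: 1, 15
Level 2: 21
Level 3: 3, 5
Level 4: 8
Level 5: 6, 29
Full level-order sequence: 22, 1, 15, 21, 3, 5, 8, 6, 29.

9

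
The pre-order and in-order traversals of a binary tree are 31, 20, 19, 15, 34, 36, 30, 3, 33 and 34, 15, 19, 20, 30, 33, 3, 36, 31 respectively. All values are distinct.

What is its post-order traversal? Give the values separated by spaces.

34 15 19 33 3 30 36 20 31

The first element of pre-order is the root; it splits in-order into left and right subtrees.
Root 31: left subtree has 8 nodes {34, 15, 19, 20, 30, 33, 3, 36}, right has 0 { }.
  Root 20: left subtree has 3 nodes {34, 15, 19}, right has 4 {30, 33, 3, 36}.
    Root 19: left subtree has 2 nodes {34, 15}, right has 0 { }.
      Root 15: left subtree has 1 node {34}, right has 0 { }.
    Root 36: left subtree has 3 nodes {30, 33, 3}, right has 0 { }.
      Root 30: left subtree has 0 nodes { }, right has 2 {33, 3}.
        Root 3: left subtree has 1 node {33}, right has 0 { }.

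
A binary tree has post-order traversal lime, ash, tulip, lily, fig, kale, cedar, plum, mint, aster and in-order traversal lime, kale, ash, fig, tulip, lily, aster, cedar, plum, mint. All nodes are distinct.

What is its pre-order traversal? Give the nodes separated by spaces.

aster kale lime fig ash lily tulip mint plum cedar

The last element of post-order is the root; it splits in-order into left and right subtrees.
Root aster: left subtree has 6 nodes {lime, kale, ash, fig, tulip, lily}, right has 3 {cedar, plum, mint}.
  Root kale: left subtree has 1 node {lime}, right has 4 {ash, fig, tulip, lily}.
    Root fig: left subtree has 1 node {ash}, right has 2 {tulip, lily}.
      Root lily: left subtree has 1 node {tulip}, right has 0 { }.
  Root mint: left subtree has 2 nodes {cedar, plum}, right has 0 { }.
    Root plum: left subtree has 1 node {cedar}, right has 0 { }.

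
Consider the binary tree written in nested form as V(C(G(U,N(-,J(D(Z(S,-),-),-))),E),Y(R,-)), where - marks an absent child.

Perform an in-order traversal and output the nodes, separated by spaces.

U G N S Z D J C E V R Y

In-order visits the left subtree, then the node, then the right subtree.
At V: go left to C.
  At C: go left to G.
    At G: go left to U.
      U is a leaf — visit U.
    Visit G.
    At G: go right to N.
      At N: no left child.
      Visit N.
      At N: go right to J.
        At J: go left to D.
          At D: go left to Z.
            At Z: go left to S.
              S is a leaf — visit S.
            Visit Z.
            At Z: no right child.
          Visit D.
          At D: no right child.
        Visit J.
        At J: no right child.
  Visit C.
  At C: go right to E.
    E is a leaf — visit E.
Visit V.
At V: go right to Y.
  At Y: go left to R.
    R is a leaf — visit R.
  Visit Y.
  At Y: no right child.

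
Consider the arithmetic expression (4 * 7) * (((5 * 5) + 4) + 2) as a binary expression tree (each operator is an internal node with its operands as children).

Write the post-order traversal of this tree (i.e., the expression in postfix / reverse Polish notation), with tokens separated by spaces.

Post-order on an expression tree gives postfix notation: for each operator, emit left operand, right operand, then the operator.

4 7 * 5 5 * 4 + 2 + *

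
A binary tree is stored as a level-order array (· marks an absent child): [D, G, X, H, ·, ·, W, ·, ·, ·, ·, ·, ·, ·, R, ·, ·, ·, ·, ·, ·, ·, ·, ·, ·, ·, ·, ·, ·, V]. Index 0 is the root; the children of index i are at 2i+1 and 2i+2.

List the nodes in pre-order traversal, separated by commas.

D, G, H, X, W, R, V

Pre-order visits the node, then its left subtree, then its right subtree.
Visit D.
At D: go left to G.
  Visit G.
  At G: go left to H.
    H is a leaf — visit H.
  At G: no right child.
At D: go right to X.
  Visit X.
  At X: no left child.
  At X: go right to W.
    Visit W.
    At W: no left child.
    At W: go right to R.
      Visit R.
      At R: go left to V.
        V is a leaf — visit V.
      At R: no right child.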